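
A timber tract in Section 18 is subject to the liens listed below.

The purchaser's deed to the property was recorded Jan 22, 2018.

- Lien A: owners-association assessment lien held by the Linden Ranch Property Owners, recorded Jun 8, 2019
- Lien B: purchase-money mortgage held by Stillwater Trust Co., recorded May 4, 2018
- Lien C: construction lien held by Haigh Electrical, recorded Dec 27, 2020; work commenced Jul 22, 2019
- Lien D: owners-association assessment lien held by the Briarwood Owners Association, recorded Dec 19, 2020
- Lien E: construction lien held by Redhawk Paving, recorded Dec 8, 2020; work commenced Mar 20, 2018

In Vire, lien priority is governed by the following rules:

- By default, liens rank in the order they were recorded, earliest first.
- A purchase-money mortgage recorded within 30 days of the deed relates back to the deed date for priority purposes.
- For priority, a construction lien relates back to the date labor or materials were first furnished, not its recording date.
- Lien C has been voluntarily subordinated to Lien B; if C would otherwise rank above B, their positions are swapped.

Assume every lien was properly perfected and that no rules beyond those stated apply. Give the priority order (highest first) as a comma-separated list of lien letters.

Effective dates after the stated exceptions: B was recorded 102 days after the deed, outside the 30-day window, so it keeps its recording date; C's effective date is Jul 22, 2019, when work began; E's effective date is Mar 20, 2018, when work began.
Ordering by effective date: E (Mar 20, 2018), B (May 4, 2018), A (Jun 8, 2019), C (Jul 22, 2019), D (Dec 19, 2020).
C already ranks below B; the subordination has no effect.

E, B, A, C, D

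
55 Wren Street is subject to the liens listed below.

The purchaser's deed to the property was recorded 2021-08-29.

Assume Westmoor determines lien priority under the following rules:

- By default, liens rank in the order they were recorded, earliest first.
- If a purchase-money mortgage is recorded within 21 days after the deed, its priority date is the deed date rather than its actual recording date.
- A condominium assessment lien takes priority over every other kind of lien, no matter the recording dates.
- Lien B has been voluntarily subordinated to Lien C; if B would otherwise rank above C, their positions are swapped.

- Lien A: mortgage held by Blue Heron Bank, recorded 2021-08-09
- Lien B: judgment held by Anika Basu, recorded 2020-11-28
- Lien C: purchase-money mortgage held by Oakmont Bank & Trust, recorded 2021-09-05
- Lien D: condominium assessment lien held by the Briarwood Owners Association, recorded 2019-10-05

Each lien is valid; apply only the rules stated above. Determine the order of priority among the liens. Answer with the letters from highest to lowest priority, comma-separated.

Adjusting effective dates: C relates back to the deed date 2021-08-29.
As a condominium assessment lien, D is senior to every other lien.
Among the remaining liens, by effective date: B (2020-11-28), A (2021-08-09), C (2021-08-29).
B is senior to C before the subordination, so the two trade places.

D, C, A, B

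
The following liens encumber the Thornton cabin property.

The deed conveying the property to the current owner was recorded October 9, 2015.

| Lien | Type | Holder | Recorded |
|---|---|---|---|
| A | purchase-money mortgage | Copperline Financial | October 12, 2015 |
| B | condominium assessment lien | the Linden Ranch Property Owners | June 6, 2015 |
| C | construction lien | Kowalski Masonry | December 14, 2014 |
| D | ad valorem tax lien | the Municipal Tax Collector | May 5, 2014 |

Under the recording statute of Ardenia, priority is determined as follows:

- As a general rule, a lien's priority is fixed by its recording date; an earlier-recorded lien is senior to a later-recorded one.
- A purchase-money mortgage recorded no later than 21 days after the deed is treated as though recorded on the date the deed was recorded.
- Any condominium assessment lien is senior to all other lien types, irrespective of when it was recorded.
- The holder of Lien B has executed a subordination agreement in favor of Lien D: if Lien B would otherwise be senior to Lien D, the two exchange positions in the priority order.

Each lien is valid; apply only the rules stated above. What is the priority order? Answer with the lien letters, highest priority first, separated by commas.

Effective dates: A was recorded within the 21-day window, so its effective date is the deed date October 9, 2015.
B is a condominium assessment lien, so it outranks all other liens regardless of date.
Remaining liens by effective date: D (May 5, 2014), C (December 14, 2014), A (October 9, 2015).
Because B would otherwise rank above D, the subordination swaps them.

D, B, C, A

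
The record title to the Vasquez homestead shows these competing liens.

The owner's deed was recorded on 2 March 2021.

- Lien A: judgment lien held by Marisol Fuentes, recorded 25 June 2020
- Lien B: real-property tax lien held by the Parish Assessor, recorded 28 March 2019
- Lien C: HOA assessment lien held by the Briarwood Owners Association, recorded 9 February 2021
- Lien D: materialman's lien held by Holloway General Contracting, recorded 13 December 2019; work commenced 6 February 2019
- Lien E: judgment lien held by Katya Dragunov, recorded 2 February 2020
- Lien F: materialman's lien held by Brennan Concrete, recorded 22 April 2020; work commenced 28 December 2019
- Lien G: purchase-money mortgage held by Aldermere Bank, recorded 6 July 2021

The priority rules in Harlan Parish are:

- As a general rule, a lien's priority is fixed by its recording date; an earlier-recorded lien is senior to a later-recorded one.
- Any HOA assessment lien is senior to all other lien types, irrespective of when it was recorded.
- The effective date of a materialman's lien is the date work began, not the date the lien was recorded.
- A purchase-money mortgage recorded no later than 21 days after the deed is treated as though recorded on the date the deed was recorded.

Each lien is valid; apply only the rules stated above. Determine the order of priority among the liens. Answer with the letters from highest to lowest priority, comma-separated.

Effective dates after the stated exceptions: D's effective date is 6 February 2019, when work began; F's effective date is 28 December 2019, when work began; G missed the 21-day window (126 days after the deed), so its recording date stands.
C is an HOA assessment lien, so it outranks all other liens regardless of date.
Ordering the rest by effective date: D (6 February 2019), B (28 March 2019), F (28 December 2019), E (2 February 2020), A (25 June 2020), G (6 July 2021).

C, D, B, F, E, A, G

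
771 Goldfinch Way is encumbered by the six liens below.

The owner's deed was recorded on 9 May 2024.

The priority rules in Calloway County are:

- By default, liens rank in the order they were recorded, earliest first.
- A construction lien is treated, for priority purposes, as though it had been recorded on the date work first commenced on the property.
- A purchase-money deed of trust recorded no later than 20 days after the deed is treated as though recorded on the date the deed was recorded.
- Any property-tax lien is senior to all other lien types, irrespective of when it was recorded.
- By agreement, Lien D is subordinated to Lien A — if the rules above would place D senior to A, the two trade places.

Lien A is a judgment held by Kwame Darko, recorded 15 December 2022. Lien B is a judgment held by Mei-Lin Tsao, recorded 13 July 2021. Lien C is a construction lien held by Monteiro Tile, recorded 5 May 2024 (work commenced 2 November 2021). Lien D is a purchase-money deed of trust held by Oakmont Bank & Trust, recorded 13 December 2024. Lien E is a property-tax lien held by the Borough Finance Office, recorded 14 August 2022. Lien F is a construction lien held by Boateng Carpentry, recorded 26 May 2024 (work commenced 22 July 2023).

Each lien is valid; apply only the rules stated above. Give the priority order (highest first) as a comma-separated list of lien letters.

First, effective dates: C is treated as recorded 2 November 2021, the work-commencement date; D was recorded 218 days after the deed — beyond 20 days — so no relation-back applies; F relates back to 22 July 2023 (work commenced).
As a property-tax lien, E is senior to every other lien.
Ordering the rest by effective date: B (13 July 2021), C (2 November 2021), A (15 December 2022), F (22 July 2023), D (13 December 2024).
Since D is not senior to A, the subordination leaves the order unchanged.

E, B, C, A, F, D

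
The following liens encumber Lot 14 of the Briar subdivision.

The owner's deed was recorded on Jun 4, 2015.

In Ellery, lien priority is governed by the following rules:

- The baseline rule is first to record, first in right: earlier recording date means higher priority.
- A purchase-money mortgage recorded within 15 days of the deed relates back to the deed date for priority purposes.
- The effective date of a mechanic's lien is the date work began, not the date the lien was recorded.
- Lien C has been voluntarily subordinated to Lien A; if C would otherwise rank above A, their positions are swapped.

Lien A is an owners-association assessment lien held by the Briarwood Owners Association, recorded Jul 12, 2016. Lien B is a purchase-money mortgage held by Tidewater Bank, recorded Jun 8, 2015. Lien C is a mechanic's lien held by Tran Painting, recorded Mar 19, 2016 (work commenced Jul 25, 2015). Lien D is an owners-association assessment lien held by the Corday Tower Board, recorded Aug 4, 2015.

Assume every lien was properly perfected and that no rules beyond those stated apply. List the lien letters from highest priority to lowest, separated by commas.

Effective dates after the stated exceptions: B was recorded within the 15-day window, so its effective date is the deed date Jun 4, 2015; C is treated as recorded Jul 25, 2015, the work-commencement date.
By effective date: B (Jun 4, 2015), C (Jul 25, 2015), D (Aug 4, 2015), A (Jul 12, 2016).
C would otherwise be senior to A, so under the subordination agreement C and A exchange positions.

B, A, D, C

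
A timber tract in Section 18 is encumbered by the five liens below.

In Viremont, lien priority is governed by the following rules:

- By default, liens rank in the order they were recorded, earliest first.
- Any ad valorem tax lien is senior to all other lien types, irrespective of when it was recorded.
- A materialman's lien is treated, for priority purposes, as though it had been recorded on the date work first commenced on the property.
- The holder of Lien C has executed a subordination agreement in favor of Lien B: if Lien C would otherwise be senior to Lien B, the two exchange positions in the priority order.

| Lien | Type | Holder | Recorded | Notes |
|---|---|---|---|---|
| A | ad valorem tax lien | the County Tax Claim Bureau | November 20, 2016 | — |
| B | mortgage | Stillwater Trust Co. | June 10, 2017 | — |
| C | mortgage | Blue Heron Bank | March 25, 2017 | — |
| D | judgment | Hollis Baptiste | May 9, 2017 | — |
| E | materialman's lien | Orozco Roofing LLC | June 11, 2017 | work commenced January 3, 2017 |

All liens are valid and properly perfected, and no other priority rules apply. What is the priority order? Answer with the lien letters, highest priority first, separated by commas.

A, E, B, D, C

First, effective dates: E is treated as recorded January 3, 2017, the work-commencement date.
A is an ad valorem tax lien, so it outranks all other liens regardless of date.
Ordering the rest by effective date: E (January 3, 2017), C (March 25, 2017), D (May 9, 2017), B (June 10, 2017).
The subordination applies — C was senior to B — so C and B swap.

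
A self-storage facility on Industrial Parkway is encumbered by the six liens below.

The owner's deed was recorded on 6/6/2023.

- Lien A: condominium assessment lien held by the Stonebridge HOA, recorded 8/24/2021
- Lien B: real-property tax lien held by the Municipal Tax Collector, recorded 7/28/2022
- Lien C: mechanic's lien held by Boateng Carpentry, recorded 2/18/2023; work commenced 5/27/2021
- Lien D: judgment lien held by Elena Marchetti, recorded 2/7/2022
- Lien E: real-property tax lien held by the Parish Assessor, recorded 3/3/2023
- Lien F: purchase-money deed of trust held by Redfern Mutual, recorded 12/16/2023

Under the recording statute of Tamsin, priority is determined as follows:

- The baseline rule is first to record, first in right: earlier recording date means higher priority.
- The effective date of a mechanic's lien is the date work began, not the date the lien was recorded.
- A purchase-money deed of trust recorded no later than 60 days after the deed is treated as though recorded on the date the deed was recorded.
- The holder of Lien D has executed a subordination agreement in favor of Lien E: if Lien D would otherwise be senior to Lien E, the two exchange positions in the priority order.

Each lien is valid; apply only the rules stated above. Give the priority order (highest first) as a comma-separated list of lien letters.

Adjusting effective dates: C is treated as recorded 5/27/2021, the work-commencement date; F missed the 60-day window (193 days after the deed), so its recording date stands.
Sorted by effective date: C (5/27/2021), A (8/24/2021), D (2/7/2022), B (7/28/2022), E (3/3/2023), F (12/16/2023).
The subordination applies — D was senior to E — so D and E swap.

C, A, E, B, D, F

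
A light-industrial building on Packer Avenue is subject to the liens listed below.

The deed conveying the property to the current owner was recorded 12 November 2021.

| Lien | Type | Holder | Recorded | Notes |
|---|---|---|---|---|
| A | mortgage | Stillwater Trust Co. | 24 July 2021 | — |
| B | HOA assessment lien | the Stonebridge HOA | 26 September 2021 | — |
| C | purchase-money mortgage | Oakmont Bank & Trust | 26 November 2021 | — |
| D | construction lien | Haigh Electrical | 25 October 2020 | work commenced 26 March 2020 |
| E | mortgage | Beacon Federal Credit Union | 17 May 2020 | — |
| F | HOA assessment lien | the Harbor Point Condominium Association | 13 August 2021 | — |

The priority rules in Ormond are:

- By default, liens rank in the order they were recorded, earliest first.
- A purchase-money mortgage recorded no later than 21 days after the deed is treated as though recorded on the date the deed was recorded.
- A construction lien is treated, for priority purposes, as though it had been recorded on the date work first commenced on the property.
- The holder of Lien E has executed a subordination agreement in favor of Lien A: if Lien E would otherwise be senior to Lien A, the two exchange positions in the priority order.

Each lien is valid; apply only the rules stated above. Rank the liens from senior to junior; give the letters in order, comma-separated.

D, A, E, F, B, C

Effective dates after the stated exceptions: C relates back to the deed date 12 November 2021; D's effective date is 26 March 2020, when work began.
By effective date, earliest first: D (26 March 2020), E (17 May 2020), A (24 July 2021), F (13 August 2021), B (26 September 2021), C (12 November 2021).
Because E would otherwise rank above A, the subordination swaps them.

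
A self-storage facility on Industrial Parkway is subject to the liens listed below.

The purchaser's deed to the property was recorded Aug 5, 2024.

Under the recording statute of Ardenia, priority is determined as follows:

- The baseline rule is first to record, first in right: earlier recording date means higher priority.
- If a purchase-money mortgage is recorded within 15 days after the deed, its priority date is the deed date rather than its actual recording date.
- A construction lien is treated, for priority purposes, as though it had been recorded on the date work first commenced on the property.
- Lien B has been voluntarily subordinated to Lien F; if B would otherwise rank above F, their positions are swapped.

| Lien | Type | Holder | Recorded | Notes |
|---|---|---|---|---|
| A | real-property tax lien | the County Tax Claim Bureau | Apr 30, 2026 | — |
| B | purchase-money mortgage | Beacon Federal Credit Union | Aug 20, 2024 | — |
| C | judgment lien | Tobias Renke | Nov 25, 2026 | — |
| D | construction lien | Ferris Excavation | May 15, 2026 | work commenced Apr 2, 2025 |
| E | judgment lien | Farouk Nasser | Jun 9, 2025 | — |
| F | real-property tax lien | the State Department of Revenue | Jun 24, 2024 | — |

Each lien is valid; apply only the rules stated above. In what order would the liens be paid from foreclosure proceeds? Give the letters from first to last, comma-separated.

Adjusting effective dates: B's effective date is the deed date, Aug 5, 2024; D relates back to Apr 2, 2025 (work commenced).
Ordering by effective date: F (Jun 24, 2024), B (Aug 5, 2024), D (Apr 2, 2025), E (Jun 9, 2025), A (Apr 30, 2026), C (Nov 25, 2026).
B is already junior to F, so the subordination agreement changes nothing.

F, B, D, E, A, C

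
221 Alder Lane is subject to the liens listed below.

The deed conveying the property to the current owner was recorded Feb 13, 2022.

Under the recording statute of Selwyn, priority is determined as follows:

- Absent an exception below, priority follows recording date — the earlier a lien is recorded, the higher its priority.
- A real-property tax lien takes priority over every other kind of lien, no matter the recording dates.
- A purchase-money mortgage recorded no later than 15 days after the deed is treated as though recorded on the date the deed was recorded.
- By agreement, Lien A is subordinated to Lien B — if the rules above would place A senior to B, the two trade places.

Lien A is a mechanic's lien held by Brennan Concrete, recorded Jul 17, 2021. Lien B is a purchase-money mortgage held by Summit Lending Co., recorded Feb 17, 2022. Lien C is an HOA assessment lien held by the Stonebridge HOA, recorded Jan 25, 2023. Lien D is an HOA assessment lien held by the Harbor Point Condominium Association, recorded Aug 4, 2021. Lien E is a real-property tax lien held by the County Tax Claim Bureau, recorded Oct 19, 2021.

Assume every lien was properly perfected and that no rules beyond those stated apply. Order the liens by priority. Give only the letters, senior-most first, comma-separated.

E, B, D, A, C

Effective dates: B's effective date is the deed date, Feb 13, 2022.
E, as a real-property tax lien, has superpriority and ranks first.
Ordering the rest by effective date: A (Jul 17, 2021), D (Aug 4, 2021), B (Feb 13, 2022), C (Jan 25, 2023).
The subordination applies — A was senior to B — so A and B swap.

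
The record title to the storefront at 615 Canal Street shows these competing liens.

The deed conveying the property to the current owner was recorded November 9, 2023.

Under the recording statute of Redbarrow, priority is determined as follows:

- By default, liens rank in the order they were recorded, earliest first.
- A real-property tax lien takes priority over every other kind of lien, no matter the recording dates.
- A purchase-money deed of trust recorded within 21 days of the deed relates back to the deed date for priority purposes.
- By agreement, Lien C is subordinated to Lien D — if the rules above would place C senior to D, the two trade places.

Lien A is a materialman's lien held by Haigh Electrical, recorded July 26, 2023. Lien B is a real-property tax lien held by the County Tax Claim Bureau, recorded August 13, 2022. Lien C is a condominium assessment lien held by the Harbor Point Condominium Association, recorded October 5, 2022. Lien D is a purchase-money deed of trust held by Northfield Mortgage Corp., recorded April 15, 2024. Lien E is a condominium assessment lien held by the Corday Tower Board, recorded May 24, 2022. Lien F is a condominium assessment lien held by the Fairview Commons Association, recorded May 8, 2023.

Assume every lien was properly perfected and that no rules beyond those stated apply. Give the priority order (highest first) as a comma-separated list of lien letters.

Adjusting effective dates: D missed the 21-day window (158 days after the deed), so its recording date stands.
B is a real-property tax lien, so it outranks all other liens regardless of date.
Remaining liens by effective date: E (May 24, 2022), C (October 5, 2022), F (May 8, 2023), A (July 26, 2023), D (April 15, 2024).
The subordination applies — C was senior to D — so C and D swap.

B, E, D, F, A, C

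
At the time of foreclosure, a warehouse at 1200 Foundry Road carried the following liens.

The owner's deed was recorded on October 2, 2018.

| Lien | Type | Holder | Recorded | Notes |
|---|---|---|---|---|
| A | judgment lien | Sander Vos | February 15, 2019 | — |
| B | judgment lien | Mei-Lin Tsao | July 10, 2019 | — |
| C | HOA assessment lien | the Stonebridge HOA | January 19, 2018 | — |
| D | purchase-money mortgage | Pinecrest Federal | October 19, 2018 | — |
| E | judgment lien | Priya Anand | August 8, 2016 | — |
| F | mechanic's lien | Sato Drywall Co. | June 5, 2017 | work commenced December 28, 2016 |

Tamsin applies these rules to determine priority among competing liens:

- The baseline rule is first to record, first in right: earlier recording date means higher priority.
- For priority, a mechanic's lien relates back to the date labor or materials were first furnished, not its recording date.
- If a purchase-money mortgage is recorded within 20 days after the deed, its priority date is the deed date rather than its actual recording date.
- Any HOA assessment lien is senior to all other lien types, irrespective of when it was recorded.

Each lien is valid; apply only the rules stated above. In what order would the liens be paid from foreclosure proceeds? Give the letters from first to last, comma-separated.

Effective dates: D was recorded within the 20-day window, so its effective date is the deed date October 2, 2018; F is treated as recorded December 28, 2016, the work-commencement date.
C is an HOA assessment lien, so it outranks all other liens regardless of date.
The other liens, earliest effective date first: E (August 8, 2016), F (December 28, 2016), D (October 2, 2018), A (February 15, 2019), B (July 10, 2019).

C, E, F, D, A, B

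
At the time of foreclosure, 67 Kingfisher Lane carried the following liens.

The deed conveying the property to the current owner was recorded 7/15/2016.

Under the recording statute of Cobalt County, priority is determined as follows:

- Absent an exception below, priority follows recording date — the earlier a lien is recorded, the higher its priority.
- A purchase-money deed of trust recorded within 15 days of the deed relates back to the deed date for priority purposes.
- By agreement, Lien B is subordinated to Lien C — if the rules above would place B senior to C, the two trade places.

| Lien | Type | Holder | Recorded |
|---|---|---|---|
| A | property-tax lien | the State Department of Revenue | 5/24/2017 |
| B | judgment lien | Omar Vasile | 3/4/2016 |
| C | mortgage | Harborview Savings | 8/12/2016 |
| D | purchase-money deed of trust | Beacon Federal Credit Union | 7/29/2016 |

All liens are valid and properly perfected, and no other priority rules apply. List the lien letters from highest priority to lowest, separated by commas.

C, D, B, A

Effective dates: D's effective date is the deed date, 7/15/2016.
Sorted by effective date: B (3/4/2016), D (7/15/2016), C (8/12/2016), A (5/24/2017).
B is senior to C before the subordination, so the two trade places.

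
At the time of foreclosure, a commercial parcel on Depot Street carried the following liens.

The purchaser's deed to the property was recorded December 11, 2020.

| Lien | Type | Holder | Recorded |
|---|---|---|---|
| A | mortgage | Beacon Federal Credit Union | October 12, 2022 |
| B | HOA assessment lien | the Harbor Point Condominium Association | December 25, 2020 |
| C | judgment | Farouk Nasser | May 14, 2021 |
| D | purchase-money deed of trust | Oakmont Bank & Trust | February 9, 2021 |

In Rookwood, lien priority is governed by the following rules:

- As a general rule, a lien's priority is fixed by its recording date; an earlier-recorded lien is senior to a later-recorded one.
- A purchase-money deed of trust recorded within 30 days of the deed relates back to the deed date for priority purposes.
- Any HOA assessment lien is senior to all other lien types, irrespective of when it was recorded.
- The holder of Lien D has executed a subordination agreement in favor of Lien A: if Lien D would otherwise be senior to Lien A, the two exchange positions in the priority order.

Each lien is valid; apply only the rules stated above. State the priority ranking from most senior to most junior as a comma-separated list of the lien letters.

First, effective dates: D missed the 30-day window (60 days after the deed), so its recording date stands.
B, as an HOA assessment lien, has superpriority and ranks first.
Remaining liens by effective date: D (February 9, 2021), C (May 14, 2021), A (October 12, 2022).
D is senior to A before the subordination, so the two trade places.

B, A, C, D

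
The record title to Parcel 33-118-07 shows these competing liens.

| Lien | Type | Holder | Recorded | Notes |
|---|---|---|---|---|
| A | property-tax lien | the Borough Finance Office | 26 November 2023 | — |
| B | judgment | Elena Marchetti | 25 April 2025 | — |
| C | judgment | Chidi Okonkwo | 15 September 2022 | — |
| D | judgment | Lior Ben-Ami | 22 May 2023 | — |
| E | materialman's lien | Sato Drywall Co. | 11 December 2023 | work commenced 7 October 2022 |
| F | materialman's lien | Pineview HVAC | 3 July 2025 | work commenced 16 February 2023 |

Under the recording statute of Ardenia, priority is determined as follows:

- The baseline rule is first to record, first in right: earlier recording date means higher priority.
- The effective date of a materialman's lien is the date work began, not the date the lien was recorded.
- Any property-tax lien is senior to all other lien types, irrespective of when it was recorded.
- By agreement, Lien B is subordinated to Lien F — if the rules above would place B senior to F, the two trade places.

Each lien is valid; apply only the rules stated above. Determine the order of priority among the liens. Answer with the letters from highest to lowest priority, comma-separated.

Effective dates after the stated exceptions: E's effective date is 7 October 2022, when work began; F's effective date is 16 February 2023, when work began.
As a property-tax lien, A is senior to every other lien.
Remaining liens by effective date: C (15 September 2022), E (7 October 2022), F (16 February 2023), D (22 May 2023), B (25 April 2025).
Since B is not senior to F, the subordination leaves the order unchanged.

A, C, E, F, D, B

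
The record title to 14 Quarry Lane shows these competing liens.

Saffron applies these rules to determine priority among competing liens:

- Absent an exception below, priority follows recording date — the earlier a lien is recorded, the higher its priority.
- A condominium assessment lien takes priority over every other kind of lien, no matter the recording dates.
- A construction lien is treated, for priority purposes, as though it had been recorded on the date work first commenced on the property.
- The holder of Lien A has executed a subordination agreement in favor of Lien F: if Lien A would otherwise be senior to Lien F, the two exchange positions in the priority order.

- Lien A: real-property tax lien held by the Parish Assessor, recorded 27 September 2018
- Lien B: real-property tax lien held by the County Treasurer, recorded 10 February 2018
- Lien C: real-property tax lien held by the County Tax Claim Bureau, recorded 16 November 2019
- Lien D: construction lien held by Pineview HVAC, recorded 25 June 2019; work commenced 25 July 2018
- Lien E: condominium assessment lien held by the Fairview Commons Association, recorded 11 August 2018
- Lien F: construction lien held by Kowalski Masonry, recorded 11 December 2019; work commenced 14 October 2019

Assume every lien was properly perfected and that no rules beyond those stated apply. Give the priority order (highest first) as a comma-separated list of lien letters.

E, B, D, F, A, C

Effective dates: D's effective date is 25 July 2018, when work began; F's effective date is 14 October 2019, when work began.
E, as a condominium assessment lien, has superpriority and ranks first.
Ordering the rest by effective date: B (10 February 2018), D (25 July 2018), A (27 September 2018), F (14 October 2019), C (16 November 2019).
Because A would otherwise rank above F, the subordination swaps them.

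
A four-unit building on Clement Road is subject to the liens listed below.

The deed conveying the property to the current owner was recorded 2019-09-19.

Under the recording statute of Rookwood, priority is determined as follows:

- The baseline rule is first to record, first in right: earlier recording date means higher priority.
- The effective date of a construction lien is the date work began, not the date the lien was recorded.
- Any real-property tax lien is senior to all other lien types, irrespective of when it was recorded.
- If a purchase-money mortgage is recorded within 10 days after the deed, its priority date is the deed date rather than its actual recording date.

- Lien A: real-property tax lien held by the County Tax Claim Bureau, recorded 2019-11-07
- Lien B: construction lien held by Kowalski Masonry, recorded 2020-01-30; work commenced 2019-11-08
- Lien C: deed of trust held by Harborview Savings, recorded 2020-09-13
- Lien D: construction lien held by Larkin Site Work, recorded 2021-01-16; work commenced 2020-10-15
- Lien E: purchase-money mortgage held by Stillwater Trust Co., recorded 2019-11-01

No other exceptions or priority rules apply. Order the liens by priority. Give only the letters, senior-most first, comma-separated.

First, effective dates: B's effective date is 2019-11-08, when work began; D's effective date is 2020-10-15, when work began; E was recorded 43 days after the deed — beyond 10 days — so no relation-back applies.
As a real-property tax lien, A is senior to every other lien.
Ordering the rest by effective date: E (2019-11-01), B (2019-11-08), C (2020-09-13), D (2020-10-15).

A, E, B, C, D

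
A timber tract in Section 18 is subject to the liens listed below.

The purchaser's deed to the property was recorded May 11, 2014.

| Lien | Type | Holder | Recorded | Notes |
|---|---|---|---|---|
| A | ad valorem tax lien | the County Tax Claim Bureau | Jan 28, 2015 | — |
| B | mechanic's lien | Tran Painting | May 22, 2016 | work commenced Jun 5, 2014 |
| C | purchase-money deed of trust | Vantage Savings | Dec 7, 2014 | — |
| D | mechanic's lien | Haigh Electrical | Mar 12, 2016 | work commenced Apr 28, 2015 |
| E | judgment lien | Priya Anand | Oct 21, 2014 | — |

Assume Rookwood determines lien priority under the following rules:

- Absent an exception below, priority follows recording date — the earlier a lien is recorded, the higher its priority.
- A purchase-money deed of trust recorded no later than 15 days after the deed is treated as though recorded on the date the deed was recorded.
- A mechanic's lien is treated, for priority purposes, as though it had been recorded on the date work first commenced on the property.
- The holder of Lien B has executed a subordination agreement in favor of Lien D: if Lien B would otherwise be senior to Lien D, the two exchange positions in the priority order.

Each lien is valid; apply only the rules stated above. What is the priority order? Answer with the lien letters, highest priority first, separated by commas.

D, E, C, A, B

Adjusting effective dates: B is treated as recorded Jun 5, 2014, the work-commencement date; C missed the 15-day window (210 days after the deed), so its recording date stands; D is treated as recorded Apr 28, 2015, the work-commencement date.
By effective date: B (Jun 5, 2014), E (Oct 21, 2014), C (Dec 7, 2014), A (Jan 28, 2015), D (Apr 28, 2015).
B is senior to D before the subordination, so the two trade places.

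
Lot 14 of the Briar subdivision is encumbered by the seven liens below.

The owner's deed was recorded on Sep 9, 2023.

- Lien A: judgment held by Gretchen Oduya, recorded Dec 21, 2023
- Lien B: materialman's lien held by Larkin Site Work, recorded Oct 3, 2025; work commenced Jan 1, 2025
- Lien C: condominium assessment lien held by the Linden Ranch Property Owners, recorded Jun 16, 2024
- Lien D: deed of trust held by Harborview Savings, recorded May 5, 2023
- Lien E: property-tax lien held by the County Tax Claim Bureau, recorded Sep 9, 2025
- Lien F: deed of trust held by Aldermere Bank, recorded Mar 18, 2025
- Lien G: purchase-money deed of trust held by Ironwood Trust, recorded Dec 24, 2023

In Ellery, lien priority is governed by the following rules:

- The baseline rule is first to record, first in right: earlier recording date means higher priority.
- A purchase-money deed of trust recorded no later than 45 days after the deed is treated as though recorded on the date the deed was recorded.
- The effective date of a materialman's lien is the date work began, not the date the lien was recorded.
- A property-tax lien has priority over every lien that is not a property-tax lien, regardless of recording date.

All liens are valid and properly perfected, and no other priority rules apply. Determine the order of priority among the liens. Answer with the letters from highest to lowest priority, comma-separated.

Effective dates: B relates back to Jan 1, 2025 (work commenced); G was recorded 106 days after the deed, outside the 45-day window, so it keeps its recording date.
E, as a property-tax lien, has superpriority and ranks first.
Ordering the rest by effective date: D (May 5, 2023), A (Dec 21, 2023), G (Dec 24, 2023), C (Jun 16, 2024), B (Jan 1, 2025), F (Mar 18, 2025).

E, D, A, G, C, B, F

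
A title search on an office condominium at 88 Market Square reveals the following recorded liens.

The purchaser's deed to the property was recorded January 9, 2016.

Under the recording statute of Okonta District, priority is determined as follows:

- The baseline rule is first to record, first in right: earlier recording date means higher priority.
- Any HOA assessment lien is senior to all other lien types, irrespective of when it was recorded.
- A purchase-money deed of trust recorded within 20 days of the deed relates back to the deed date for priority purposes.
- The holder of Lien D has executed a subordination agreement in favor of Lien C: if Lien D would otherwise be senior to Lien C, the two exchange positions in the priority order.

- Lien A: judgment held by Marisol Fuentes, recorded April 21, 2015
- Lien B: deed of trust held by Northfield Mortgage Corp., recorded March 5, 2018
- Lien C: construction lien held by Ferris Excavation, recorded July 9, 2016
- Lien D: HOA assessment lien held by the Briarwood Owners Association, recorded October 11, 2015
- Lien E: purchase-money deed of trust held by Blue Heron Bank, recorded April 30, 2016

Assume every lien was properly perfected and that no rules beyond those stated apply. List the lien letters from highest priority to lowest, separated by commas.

C, A, E, D, B

First, effective dates: E was recorded 112 days after the deed — beyond 20 days — so no relation-back applies.
D is an HOA assessment lien and takes priority over every other lien.
Among the remaining liens, by effective date: A (April 21, 2015), E (April 30, 2016), C (July 9, 2016), B (March 5, 2018).
D would otherwise be senior to C, so under the subordination agreement D and C exchange positions.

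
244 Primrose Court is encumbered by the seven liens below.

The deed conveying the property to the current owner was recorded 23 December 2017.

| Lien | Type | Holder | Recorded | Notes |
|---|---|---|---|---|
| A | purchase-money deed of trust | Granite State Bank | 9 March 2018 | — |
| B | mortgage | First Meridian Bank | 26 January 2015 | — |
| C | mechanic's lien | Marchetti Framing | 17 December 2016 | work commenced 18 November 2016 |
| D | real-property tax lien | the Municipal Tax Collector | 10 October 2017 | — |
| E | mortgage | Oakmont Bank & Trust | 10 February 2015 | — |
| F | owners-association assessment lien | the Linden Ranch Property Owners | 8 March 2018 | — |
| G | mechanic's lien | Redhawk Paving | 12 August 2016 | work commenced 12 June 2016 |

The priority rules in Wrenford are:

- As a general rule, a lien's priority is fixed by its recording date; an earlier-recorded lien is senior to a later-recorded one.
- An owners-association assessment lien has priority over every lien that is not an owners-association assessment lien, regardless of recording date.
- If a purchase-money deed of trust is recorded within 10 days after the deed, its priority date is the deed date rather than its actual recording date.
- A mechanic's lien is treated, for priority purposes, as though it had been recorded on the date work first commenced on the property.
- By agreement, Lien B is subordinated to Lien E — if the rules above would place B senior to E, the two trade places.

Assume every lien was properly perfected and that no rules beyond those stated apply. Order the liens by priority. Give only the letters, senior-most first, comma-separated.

Adjusting effective dates: A was recorded 76 days after the deed — beyond 10 days — so no relation-back applies; C is treated as recorded 18 November 2016, the work-commencement date; G's effective date is 12 June 2016, when work began.
F is an owners-association assessment lien, so it outranks all other liens regardless of date.
The other liens, earliest effective date first: B (26 January 2015), E (10 February 2015), G (12 June 2016), C (18 November 2016), D (10 October 2017), A (9 March 2018).
The subordination applies — B was senior to E — so B and E swap.

F, E, B, G, C, D, A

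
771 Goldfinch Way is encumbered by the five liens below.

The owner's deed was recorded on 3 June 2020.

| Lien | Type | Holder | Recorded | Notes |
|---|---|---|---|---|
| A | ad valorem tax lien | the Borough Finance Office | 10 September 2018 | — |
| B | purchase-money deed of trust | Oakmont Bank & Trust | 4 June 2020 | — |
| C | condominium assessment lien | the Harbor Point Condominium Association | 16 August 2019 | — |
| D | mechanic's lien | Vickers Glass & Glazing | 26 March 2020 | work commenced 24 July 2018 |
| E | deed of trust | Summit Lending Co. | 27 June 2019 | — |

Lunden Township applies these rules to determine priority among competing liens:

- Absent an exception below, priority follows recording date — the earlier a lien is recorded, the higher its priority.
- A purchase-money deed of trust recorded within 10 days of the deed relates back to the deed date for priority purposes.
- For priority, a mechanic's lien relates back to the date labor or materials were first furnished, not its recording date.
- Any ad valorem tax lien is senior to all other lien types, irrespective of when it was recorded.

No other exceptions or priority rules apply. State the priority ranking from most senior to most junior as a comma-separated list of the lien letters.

A, D, E, C, B

Effective dates after the stated exceptions: B was recorded within the 10-day window, so its effective date is the deed date 3 June 2020; D's effective date is 24 July 2018, when work began.
A is an ad valorem tax lien and takes priority over every other lien.
Among the remaining liens, by effective date: D (24 July 2018), E (27 June 2019), C (16 August 2019), B (3 June 2020).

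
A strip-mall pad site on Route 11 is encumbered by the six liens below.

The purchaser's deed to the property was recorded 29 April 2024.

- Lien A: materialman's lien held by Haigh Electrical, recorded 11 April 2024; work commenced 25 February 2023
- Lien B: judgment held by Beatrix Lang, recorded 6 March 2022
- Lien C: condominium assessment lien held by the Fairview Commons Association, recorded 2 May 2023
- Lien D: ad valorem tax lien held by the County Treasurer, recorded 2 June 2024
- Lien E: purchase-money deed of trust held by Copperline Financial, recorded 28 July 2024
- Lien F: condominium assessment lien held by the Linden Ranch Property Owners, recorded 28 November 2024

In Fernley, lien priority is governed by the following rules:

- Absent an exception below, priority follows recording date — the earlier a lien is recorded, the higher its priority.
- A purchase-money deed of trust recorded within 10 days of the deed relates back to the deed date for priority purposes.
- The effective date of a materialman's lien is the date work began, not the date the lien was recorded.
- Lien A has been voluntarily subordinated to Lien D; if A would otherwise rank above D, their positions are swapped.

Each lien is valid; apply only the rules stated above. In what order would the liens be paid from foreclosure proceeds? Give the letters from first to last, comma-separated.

Effective dates: A is treated as recorded 25 February 2023, the work-commencement date; E missed the 10-day window (90 days after the deed), so its recording date stands.
Sorted by effective date: B (6 March 2022), A (25 February 2023), C (2 May 2023), D (2 June 2024), E (28 July 2024), F (28 November 2024).
A would otherwise be senior to D, so under the subordination agreement A and D exchange positions.

B, D, C, A, E, F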